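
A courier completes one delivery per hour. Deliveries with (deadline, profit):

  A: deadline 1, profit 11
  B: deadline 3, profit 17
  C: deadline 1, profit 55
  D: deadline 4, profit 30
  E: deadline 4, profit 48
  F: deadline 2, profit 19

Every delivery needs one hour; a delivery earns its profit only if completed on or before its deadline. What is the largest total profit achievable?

Take jobs in profit order; each goes to the latest open slot no later than its deadline.
Profit order: C=55 E=48 D=30 F=19 B=17 A=11
Assign: C→slot 1, E→slot 4, D→slot 3, F→slot 2, B skipped, A skipped.
Slots: [1:C] [2:F] [3:D] [4:E]
Profit = 55 + 19 + 30 + 48 = 152

152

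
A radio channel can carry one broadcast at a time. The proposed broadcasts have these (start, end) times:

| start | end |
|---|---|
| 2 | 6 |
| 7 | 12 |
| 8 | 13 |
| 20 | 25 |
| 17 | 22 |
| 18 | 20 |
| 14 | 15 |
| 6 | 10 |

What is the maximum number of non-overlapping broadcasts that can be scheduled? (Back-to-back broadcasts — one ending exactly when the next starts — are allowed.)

5

By end time: (2,6), (6,10), (7,12), (8,13), (14,15), (18,20), (17,22), (20,25).
Pick (2,6); next start ≥ 6 → (6,10); next start ≥ 10 → (14,15); next start ≥ 15 → (18,20); next start ≥ 20 → (20,25).
Selected 5 broadcasts.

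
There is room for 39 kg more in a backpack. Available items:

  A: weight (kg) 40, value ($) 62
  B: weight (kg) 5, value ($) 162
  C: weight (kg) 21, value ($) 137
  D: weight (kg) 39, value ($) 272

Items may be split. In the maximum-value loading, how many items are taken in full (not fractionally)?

Ratios (sorted): B 32.40, D 6.97, C 6.52, A 1.55
take B (5 @ 162); take 34/39 of D → 237.13. Capacity used 39/39.
1 item(s) taken whole; one partial (take 34/39 of D).

1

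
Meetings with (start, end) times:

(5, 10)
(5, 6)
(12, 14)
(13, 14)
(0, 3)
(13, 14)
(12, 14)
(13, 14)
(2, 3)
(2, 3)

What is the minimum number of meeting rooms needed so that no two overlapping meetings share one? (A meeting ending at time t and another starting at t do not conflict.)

5

The answer is the maximum number of intervals overlapping at any instant.
Events (time:±→running): 0:+→1 2:+→2 2:+→3 3:-→2 3:-→1 3:-→0 5:+→1 5:+→2 6:-→1 10:-→0 12:+→1 12:+→2 13:+→3 13:+→4 13:+→5 … peak 5.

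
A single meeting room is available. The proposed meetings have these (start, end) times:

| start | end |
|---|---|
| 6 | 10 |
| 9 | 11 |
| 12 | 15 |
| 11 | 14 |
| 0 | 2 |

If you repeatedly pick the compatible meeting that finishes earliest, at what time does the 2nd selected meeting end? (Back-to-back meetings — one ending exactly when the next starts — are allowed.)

10

Greedy by earliest finish: after sorting by end time, pick each interval compatible with the last pick.
Sorted by end: (0,2)  (6,10)  (9,11)  (11,14)  (12,15)
take (0,2); take (6,10); take (11,14); skip (12,15).
Selected: (0,2) (6,10) (11,14)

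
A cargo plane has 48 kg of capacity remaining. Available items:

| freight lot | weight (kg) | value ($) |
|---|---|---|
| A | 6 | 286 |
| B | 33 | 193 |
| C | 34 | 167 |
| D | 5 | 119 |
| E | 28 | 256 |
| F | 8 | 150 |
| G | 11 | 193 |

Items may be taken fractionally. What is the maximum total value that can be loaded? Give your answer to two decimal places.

912.57

Greedy by value/weight ratio, highest first.
Ratios (sorted): A 47.67, D 23.80, F 18.75, G 17.55, E 9.14, B 5.85, C 4.91
take A (6 @ 286); take D (5 @ 119); take F (8 @ 150); take G (11 @ 193); take 18/28 of E → 164.57. Capacity used 48/48.
Total value = 912.57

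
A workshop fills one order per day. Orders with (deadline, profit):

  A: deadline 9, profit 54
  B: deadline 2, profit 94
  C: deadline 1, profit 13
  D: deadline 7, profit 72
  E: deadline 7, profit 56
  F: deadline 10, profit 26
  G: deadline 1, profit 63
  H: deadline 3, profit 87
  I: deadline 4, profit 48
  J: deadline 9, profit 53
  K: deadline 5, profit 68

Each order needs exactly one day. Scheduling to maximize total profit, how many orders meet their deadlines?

10

Profit order: B=94 H=87 D=72 K=68 G=63 E=56 A=54 J=53 I=48 F=26 C=13
Assign: B→slot 2, H→slot 3, D→slot 7, K→slot 5, G→slot 1, E→slot 6, A→slot 9, J→slot 8, I→slot 4, F→slot 10, C skipped.
Slots: [1:G] [2:B] [3:H] [4:I] [5:K] [6:E] [7:D] [8:J] [9:A] [10:F]
10 of 11 scheduled.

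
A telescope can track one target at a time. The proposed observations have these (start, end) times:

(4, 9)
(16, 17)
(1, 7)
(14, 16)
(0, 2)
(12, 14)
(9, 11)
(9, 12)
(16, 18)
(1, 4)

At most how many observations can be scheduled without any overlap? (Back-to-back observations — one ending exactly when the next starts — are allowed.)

Sort by end time and greedily take each interval whose start is ≥ the last chosen end.
By end time: (0,2), (1,4), (1,7), (4,9), (9,11), (9,12), (12,14), (14,16), (16,17), (16,18).
Pick (0,2); next start ≥ 2 → (4,9); next start ≥ 9 → (9,11); next start ≥ 11 → (12,14); next start ≥ 14 → (14,16); next start ≥ 16 → (16,17).
Selected 6 observations.

6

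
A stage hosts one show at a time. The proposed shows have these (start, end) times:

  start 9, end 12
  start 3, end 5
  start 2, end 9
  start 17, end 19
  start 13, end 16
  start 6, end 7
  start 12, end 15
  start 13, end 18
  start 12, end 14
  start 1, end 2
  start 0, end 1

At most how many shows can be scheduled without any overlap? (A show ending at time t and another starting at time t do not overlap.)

7

Sort by end time and greedily take each interval whose start is ≥ the last chosen end.
By end time: (0,1), (1,2), (3,5), (6,7), (2,9), (9,12), (12,14), (12,15), (13,16), (13,18), (17,19).
Pick (0,1); next start ≥ 1 → (1,2); next start ≥ 2 → (3,5); next start ≥ 5 → (6,7); next start ≥ 7 → (9,12); next start ≥ 12 → (12,14); next start ≥ 14 → (17,19).
Selected 7 shows.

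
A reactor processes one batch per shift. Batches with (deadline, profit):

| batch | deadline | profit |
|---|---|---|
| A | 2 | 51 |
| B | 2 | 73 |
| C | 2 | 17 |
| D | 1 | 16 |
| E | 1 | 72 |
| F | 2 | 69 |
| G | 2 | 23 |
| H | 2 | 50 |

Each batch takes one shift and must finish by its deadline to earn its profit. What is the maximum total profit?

145

By profit: B(d2,73), E(d1,72), F(d2,69), A(d2,51), H(d2,50), G(d2,23), C(d2,17), D(d1,16)
B→slot 2; E→slot 1; F skipped; A skipped; H skipped; G skipped; C skipped; D skipped.
Profit = 72 + 73 = 145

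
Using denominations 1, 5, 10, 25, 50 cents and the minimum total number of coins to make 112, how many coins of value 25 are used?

0

Greedy: take as many of the largest coin as possible, then repeat with the remainder.
112 = 2×50 + 1×10 + 2×1
Count of 25: 0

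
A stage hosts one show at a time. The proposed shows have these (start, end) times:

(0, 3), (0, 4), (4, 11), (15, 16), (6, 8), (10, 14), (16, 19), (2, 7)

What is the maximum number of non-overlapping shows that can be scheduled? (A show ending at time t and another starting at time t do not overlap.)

Order by finish time; keep every interval that doesn't clash with the previous kept one.
Sorted by end: (0,3)  (0,4)  (2,7)  (6,8)  (4,11)  (10,14)  (15,16)  (16,19)
take (0,3); skip (0,4); skip (2,7); take (6,8); skip (4,11); take (10,14); take (15,16); take (16,19).
Selected 5 shows.

5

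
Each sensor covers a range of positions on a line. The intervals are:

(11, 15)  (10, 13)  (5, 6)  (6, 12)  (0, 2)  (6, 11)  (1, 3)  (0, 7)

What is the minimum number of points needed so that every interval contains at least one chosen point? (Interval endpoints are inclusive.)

By right end: [0,2]  [1,3]  [5,6]  [0,7]  [6,11]  [6,12]  [10,13]  [11,15]
[0,2] uncovered → point at 2; [5,6] uncovered → point at 6; [10,13] uncovered → point at 13.
Points: 2, 6, 13 (3 total).

3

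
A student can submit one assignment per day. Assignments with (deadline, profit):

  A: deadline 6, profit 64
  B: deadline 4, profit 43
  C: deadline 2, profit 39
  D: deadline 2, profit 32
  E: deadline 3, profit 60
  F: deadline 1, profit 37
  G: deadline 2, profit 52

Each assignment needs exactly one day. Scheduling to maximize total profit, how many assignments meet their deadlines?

5

Take jobs in profit order; each goes to the latest open slot no later than its deadline.
By profit: A(d6,64), E(d3,60), G(d2,52), B(d4,43), C(d2,39), F(d1,37), D(d2,32)
A→slot 6; E→slot 3; G→slot 2; B→slot 4; C→slot 1; F skipped; D skipped.
5 of 7 scheduled.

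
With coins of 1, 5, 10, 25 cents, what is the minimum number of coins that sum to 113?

Use the largest denomination that fits, subtract, and repeat.
113 = 4×25 + 1×10 + 3×1
Total coins = 4 + 1 + 3 = 8

8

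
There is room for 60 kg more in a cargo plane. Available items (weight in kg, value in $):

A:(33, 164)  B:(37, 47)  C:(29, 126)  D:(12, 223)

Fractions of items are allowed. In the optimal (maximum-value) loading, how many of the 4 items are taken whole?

2

Sort by value per unit weight and fill in that order.
Order: D (223/12=18.58) > A (164/33=4.97) > C (126/29=4.34) > B (47/37=1.27)
Fill: take D (12 @ 223) → take A (33 @ 164) → take 15/29 of C → 65.17; 60/60 used.
2 item(s) taken whole; one partial (take 15/29 of C).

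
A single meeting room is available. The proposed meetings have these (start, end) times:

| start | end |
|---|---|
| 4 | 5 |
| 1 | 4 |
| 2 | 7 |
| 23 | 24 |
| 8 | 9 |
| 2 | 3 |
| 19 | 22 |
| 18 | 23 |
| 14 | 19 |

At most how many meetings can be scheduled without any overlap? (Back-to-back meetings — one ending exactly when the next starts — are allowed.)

6

By end time: (2,3), (1,4), (4,5), (2,7), (8,9), (14,19), (19,22), (18,23), (23,24).
Pick (2,3); next start ≥ 3 → (4,5); next start ≥ 5 → (8,9); next start ≥ 9 → (14,19); next start ≥ 19 → (19,22); next start ≥ 22 → (23,24).
Selected 6 meetings.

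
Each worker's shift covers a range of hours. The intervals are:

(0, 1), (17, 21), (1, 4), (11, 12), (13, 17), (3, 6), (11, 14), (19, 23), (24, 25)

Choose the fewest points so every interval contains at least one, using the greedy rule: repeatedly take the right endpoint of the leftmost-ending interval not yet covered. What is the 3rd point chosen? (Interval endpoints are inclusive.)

Process intervals by earliest right end; each time one isn't hit yet, stab at its right endpoint.
By right end: [0,1]  [1,4]  [3,6]  [11,12]  [11,14]  [13,17]  [17,21]  [19,23]  [24,25]
[0,1] uncovered → point at 1; [3,6] uncovered → point at 6; [11,12] uncovered → point at 12; [13,17] uncovered → point at 17; [19,23] uncovered → point at 23; [24,25] uncovered → point at 25.
Points: 1, 6, 12, 17, 23, 25 (6 total).

12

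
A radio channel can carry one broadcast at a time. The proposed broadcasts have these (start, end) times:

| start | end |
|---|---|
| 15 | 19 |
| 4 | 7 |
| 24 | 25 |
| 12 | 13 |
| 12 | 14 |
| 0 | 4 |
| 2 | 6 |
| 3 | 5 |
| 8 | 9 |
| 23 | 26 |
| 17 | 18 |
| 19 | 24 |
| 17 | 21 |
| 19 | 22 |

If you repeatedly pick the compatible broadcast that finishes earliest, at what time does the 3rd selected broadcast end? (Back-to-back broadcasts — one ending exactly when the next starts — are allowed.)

Sorted by end: (0,4)  (3,5)  (2,6)  (4,7)  (8,9)  (12,13)  (12,14)  (17,18)  (15,19)  (17,21)  (19,22)  (19,24)  (24,25)  (23,26)
take (0,4); skip (3,5); take (4,7); take (8,9); take (12,13); take (17,18); take (19,22); skip (19,24); take (24,25).
Selected: (0,4) (4,7) (8,9) (12,13) (17,18) (19,22) (24,25)

9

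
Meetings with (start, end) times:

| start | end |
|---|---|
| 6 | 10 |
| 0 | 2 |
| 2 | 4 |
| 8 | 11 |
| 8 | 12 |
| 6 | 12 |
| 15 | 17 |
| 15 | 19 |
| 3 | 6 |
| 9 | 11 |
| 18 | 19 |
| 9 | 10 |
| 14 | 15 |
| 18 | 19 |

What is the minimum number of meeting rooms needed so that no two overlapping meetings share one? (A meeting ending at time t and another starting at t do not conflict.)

6

Events (time:±→running): 0:+→1 2:-→0 2:+→1 3:+→2 4:-→1 6:-→0 6:+→1 6:+→2 8:+→3 8:+→4 9:+→5 9:+→6 … peak 6.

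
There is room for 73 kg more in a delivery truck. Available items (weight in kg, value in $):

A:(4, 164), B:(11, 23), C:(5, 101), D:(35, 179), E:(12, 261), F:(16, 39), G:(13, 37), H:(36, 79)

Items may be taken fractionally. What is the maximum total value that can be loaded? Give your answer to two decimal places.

Ratios (sorted): A 41.00, E 21.75, C 20.20, D 5.11, G 2.85, F 2.44, H 2.19, B 2.09
take A (4 @ 164); take E (12 @ 261); take C (5 @ 101); take D (35 @ 179); take G (13 @ 37); take 4/16 of F → 9.75. Capacity used 73/73.
Total value = 751.75

751.75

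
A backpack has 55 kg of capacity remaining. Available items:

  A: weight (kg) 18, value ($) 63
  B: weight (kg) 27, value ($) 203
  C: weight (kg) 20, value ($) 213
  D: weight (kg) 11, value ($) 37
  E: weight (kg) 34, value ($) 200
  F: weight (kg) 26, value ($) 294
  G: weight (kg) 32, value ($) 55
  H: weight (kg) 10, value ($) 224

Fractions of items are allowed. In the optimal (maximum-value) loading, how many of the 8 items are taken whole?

2

Ratios (sorted): H 22.40, F 11.31, C 10.65, B 7.52, E 5.88, A 3.50, D 3.36, G 1.72
take H (10 @ 224); take F (26 @ 294); take 19/20 of C → 202.35. Capacity used 55/55.
2 item(s) taken whole; one partial (take 19/20 of C).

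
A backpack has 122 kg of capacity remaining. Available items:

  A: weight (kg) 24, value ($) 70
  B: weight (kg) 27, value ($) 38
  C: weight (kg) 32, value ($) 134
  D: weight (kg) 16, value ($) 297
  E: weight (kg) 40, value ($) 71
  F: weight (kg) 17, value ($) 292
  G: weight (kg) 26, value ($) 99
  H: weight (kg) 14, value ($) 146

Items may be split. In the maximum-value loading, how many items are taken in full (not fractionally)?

5

Ratios (sorted): D 18.56, F 17.18, H 10.43, C 4.19, G 3.81, A 2.92, E 1.77, B 1.41
take D (16 @ 297); take F (17 @ 292); take H (14 @ 146); take C (32 @ 134); take G (26 @ 99); take 17/24 of A → 49.58. Capacity used 122/122.
5 item(s) taken whole; one partial (take 17/24 of A).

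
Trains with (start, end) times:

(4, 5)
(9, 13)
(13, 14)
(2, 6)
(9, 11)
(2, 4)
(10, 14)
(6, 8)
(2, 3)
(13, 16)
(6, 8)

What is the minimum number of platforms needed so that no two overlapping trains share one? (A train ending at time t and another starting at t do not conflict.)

3

Events (time:±→running): 2:+→1 2:+→2 2:+→3 … peak 3.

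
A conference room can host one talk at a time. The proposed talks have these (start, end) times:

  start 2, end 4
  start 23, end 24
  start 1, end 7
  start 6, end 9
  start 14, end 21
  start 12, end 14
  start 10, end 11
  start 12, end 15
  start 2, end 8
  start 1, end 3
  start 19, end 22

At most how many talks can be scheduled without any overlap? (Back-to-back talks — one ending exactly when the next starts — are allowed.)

6

Greedy by earliest finish: after sorting by end time, pick each interval compatible with the last pick.
By end time: (1,3), (2,4), (1,7), (2,8), (6,9), (10,11), (12,14), (12,15), (14,21), (19,22), (23,24).
Pick (1,3); next start ≥ 3 → (6,9); next start ≥ 9 → (10,11); next start ≥ 11 → (12,14); next start ≥ 14 → (14,21); next start ≥ 21 → (23,24).
Selected 6 talks.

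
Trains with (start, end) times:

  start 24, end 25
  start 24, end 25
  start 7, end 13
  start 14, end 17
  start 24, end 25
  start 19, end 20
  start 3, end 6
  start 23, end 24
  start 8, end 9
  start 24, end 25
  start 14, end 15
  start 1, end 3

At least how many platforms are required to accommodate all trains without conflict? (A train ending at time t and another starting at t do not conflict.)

4

Count concurrent intervals with a sweep; the peak is the room count.
starts: [1, 3, 7, 8, 14, 14, 19, 23, 24, 24, 24, 24]
ends:   [3, 6, 9, 13, 15, 17, 20, 24, 25, 25, 25, 25]
s1→1 e3→0 s3→1 e6→0 s7→1 s8→2 e9→1 e13→0 s14→1 s14→2 e15→1 e17→0 s19→1 e20→0 s23→1 e24→0 s24→1 s24→2 s24→3 s24→4  — peak 4.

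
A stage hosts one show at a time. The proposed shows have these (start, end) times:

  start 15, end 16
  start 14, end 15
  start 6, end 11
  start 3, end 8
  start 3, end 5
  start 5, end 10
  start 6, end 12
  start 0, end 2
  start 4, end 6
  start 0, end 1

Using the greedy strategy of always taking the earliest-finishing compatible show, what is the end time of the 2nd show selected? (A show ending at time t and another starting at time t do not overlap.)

Order by finish time; keep every interval that doesn't clash with the previous kept one.
By end time: (0,1), (0,2), (3,5), (4,6), (3,8), (5,10), (6,11), (6,12), (14,15), (15,16).
Pick (0,1); next start ≥ 1 → (3,5); next start ≥ 5 → (5,10); next start ≥ 10 → (14,15); next start ≥ 15 → (15,16).
Selected: (0,1) (3,5) (5,10) (14,15) (15,16)

5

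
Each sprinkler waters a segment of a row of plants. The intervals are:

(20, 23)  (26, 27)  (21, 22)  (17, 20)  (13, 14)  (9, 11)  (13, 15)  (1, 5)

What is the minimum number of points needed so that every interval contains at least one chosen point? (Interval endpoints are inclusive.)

By right end: [1,5]  [9,11]  [13,14]  [13,15]  [17,20]  [21,22]  [20,23]  [26,27]
[1,5] uncovered → point at 5; [9,11] uncovered → point at 11; [13,14] uncovered → point at 14; [17,20] uncovered → point at 20; [21,22] uncovered → point at 22; [26,27] uncovered → point at 27.
Points: 5, 11, 14, 20, 22, 27 (6 total).

6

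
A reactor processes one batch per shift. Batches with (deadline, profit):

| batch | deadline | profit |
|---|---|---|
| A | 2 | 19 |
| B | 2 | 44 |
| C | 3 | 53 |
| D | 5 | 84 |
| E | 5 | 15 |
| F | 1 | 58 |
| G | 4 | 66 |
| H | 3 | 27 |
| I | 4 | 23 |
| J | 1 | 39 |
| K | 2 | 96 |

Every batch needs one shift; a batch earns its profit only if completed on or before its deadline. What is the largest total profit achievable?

Take jobs in profit order; each goes to the latest open slot no later than its deadline.
By profit: K(d2,96), D(d5,84), G(d4,66), F(d1,58), C(d3,53), B(d2,44), J(d1,39), H(d3,27), I(d4,23), A(d2,19), E(d5,15)
K→slot 2; D→slot 5; G→slot 4; F→slot 1; C→slot 3; B skipped; J skipped; H skipped; I skipped; A skipped; E skipped.
Profit = 58 + 96 + 53 + 66 + 84 = 357

357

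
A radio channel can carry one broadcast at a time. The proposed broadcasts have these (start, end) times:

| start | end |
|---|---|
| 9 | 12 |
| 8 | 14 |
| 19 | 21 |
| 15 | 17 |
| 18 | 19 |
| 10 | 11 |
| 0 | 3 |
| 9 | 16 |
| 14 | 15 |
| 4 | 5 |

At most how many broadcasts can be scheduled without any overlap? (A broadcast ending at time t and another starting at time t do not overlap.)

Greedy by earliest finish: after sorting by end time, pick each interval compatible with the last pick.
Sorted by end: (0,3)  (4,5)  (10,11)  (9,12)  (8,14)  (14,15)  (9,16)  (15,17)  (18,19)  (19,21)
take (0,3); take (4,5); take (10,11); skip (8,14); take (14,15); skip (9,16); take (15,17); take (18,19); take (19,21).
Selected 7 broadcasts.

7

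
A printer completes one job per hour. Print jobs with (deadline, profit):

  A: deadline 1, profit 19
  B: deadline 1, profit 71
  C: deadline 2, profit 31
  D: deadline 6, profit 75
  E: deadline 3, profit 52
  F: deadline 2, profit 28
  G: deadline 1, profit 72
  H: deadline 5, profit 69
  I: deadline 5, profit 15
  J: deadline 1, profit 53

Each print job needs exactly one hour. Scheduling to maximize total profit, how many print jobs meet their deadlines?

6

By profit: D(d6,75), G(d1,72), B(d1,71), H(d5,69), J(d1,53), E(d3,52), C(d2,31), F(d2,28), A(d1,19), I(d5,15)
D→slot 6; G→slot 1; B skipped; H→slot 5; J skipped; E→slot 3; C→slot 2; F skipped; A skipped; I→slot 4.
6 of 10 scheduled.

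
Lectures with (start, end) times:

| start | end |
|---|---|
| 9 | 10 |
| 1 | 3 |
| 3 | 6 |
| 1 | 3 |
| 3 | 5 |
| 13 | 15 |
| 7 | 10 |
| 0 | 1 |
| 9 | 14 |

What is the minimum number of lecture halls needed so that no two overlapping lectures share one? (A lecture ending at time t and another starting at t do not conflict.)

Count concurrent intervals with a sweep; the peak is the room count.
Events (time:±→running): 0:+→1 1:-→0 1:+→1 1:+→2 3:-→1 3:-→0 3:+→1 3:+→2 5:-→1 6:-→0 7:+→1 9:+→2 9:+→3 … peak 3.

3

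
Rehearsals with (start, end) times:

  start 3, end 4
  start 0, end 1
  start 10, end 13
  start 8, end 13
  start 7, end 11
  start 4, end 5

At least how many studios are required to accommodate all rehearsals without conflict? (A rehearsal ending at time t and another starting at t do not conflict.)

The answer is the maximum number of intervals overlapping at any instant.
starts: [0, 3, 4, 7, 8, 10]
ends:   [1, 4, 5, 11, 13, 13]
s0→1 e1→0 s3→1 e4→0 s4→1 e5→0 s7→1 s8→2 s10→3  — peak 3.

3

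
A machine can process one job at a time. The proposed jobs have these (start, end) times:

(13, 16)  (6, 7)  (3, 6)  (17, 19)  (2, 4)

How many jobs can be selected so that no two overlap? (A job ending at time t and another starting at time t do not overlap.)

Sorted by end: (2,4)  (3,6)  (6,7)  (13,16)  (17,19)
take (2,4); skip (3,6); take (6,7); take (13,16); take (17,19).
Selected 4 jobs.

4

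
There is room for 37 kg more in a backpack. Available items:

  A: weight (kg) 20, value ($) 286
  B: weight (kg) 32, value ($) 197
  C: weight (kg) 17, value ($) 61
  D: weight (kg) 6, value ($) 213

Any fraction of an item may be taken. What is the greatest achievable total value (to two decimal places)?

566.72

Greedy by value/weight ratio, highest first.
Ratios (sorted): D 35.50, A 14.30, B 6.16, C 3.59
take D (6 @ 213); take A (20 @ 286); take 11/32 of B → 67.72. Capacity used 37/37.
Total value = 566.72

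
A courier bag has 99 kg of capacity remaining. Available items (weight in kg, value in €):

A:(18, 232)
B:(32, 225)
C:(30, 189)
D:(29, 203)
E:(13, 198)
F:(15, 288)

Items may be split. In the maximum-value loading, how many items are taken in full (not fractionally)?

Sort by value per unit weight and fill in that order.
Order: F (288/15=19.20) > E (198/13=15.23) > A (232/18=12.89) > B (225/32=7.03) > D (203/29=7.00) > C (189/30=6.30)
Fill: take F (15 @ 288) → take E (13 @ 198) → take A (18 @ 232) → take B (32 @ 225) → take 21/29 of D → 147.00; 99/99 used.
4 item(s) taken whole; one partial (take 21/29 of D).

4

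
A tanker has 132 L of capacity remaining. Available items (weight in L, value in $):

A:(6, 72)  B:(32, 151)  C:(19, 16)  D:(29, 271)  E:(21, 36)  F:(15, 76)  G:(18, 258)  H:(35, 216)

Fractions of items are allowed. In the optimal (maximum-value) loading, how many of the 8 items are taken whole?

5

Greedy by value/weight ratio, highest first.
Order: G (258/18=14.33) > A (72/6=12.00) > D (271/29=9.34) > H (216/35=6.17) > F (76/15=5.07) > B (151/32=4.72) > E (36/21=1.71) > C (16/19=0.84)
Fill: take G (18 @ 258) → take A (6 @ 72) → take D (29 @ 271) → take H (35 @ 216) → take F (15 @ 76) → take 29/32 of B → 136.84; 132/132 used.
5 item(s) taken whole; one partial (take 29/32 of B).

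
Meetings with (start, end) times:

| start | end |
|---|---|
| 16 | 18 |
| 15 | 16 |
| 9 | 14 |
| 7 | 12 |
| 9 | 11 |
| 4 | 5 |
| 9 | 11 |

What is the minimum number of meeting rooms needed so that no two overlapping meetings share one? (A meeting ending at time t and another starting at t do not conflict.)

4

Count concurrent intervals with a sweep; the peak is the room count.
Events (time:±→running): 4:+→1 5:-→0 7:+→1 9:+→2 9:+→3 9:+→4 … peak 4.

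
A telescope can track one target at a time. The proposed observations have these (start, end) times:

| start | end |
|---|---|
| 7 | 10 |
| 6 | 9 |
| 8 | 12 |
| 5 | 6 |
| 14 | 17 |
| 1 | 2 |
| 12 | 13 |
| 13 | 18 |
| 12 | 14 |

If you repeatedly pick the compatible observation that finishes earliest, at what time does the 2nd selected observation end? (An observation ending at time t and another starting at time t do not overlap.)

6

Sorted by end: (1,2)  (5,6)  (6,9)  (7,10)  (8,12)  (12,13)  (12,14)  (14,17)  (13,18)
take (1,2); take (5,6); take (6,9); take (12,13); skip (12,14); take (14,17).
Selected: (1,2) (5,6) (6,9) (12,13) (14,17)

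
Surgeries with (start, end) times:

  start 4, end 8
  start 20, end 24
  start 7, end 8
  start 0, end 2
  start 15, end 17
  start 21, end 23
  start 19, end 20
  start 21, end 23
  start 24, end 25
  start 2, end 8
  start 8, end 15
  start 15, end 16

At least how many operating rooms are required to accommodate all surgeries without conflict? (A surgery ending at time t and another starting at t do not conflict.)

3

Events (time:±→running): 0:+→1 2:-→0 2:+→1 4:+→2 7:+→3 … peak 3.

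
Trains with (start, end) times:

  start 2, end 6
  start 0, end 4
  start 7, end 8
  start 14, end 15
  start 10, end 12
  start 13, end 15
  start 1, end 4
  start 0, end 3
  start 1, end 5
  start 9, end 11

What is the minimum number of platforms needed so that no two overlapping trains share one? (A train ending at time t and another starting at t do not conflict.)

Count concurrent intervals with a sweep; the peak is the room count.
starts: [0, 0, 1, 1, 2, 7, 9, 10, 13, 14]
ends:   [3, 4, 4, 5, 6, 8, 11, 12, 15, 15]
s0→1 s0→2 s1→3 s1→4 s2→5  — peak 5.

5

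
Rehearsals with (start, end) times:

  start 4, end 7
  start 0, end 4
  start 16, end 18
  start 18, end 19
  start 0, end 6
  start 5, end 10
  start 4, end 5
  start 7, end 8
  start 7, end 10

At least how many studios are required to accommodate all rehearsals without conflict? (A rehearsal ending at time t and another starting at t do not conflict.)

starts: [0, 0, 4, 4, 5, 7, 7, 16, 18]
ends:   [4, 5, 6, 7, 8, 10, 10, 18, 19]
s0→1 s0→2 e4→1 s4→2 s4→3  — peak 3.

3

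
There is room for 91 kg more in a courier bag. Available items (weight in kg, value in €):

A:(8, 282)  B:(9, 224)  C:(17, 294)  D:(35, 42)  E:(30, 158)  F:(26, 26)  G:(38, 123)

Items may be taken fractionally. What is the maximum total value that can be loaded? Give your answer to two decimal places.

1045.39

Ratios (sorted): A 35.25, B 24.89, C 17.29, E 5.27, G 3.24, D 1.20, F 1.00
take A (8 @ 282); take B (9 @ 224); take C (17 @ 294); take E (30 @ 158); take 27/38 of G → 87.39. Capacity used 91/91.
Total value = 1045.39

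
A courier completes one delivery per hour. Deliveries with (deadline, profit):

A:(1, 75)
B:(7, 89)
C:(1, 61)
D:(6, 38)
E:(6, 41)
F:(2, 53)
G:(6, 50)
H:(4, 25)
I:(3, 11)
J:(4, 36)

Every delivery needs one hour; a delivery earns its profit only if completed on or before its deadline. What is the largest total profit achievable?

382

Profit order: B=89 A=75 C=61 F=53 G=50 E=41 D=38 J=36 H=25 I=11
Assign: B→slot 7, A→slot 1, C skipped, F→slot 2, G→slot 6, E→slot 5, D→slot 4, J→slot 3, H skipped, I skipped.
Slots: [1:A] [2:F] [3:J] [4:D] [5:E] [6:G] [7:B]
Profit = 75 + 53 + 36 + 38 + 41 + 50 + 89 = 382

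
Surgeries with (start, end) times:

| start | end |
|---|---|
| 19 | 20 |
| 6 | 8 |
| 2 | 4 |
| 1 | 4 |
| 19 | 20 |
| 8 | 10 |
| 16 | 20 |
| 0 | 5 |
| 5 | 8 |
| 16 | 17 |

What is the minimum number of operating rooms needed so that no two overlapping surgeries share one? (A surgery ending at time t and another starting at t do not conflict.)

The answer is the maximum number of intervals overlapping at any instant.
Events (time:±→running): 0:+→1 1:+→2 2:+→3 … peak 3.

3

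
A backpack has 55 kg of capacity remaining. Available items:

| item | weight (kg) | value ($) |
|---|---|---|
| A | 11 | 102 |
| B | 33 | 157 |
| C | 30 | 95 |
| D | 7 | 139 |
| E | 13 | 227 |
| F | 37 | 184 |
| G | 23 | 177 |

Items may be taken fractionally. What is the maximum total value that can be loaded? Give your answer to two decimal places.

Greedy by value/weight ratio, highest first.
Ratios (sorted): D 19.86, E 17.46, A 9.27, G 7.70, F 4.97, B 4.76, C 3.17
take D (7 @ 139); take E (13 @ 227); take A (11 @ 102); take G (23 @ 177); take 1/37 of F → 4.97. Capacity used 55/55.
Total value = 649.97

649.97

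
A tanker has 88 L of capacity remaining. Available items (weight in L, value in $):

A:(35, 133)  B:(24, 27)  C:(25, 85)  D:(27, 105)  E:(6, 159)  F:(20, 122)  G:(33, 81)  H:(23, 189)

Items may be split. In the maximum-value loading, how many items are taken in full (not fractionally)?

4

Greedy by value/weight ratio, highest first.
Ratios (sorted): E 26.50, H 8.22, F 6.10, D 3.89, A 3.80, C 3.40, G 2.45, B 1.12
take E (6 @ 159); take H (23 @ 189); take F (20 @ 122); take D (27 @ 105); take 12/35 of A → 45.60. Capacity used 88/88.
4 item(s) taken whole; one partial (take 12/35 of A).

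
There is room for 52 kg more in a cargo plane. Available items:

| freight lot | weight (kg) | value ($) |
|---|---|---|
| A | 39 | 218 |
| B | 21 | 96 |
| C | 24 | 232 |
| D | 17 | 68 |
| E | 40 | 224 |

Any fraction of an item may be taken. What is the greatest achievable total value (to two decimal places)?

388.80

Order: C (232/24=9.67) > E (224/40=5.60) > A (218/39=5.59) > B (96/21=4.57) > D (68/17=4.00)
Fill: take C (24 @ 232) → take 28/40 of E → 156.80; 52/52 used.
Total value = 388.80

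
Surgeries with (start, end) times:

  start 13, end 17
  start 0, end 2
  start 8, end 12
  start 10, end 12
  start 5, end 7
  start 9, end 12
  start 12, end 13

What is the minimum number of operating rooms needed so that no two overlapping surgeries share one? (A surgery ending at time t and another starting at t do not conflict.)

3

The answer is the maximum number of intervals overlapping at any instant.
Events (time:±→running): 0:+→1 2:-→0 5:+→1 7:-→0 8:+→1 9:+→2 10:+→3 … peak 3.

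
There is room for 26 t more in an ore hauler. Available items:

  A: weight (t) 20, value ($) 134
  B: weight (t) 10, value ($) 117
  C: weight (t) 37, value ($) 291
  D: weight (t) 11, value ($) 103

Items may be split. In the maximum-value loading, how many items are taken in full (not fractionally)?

Greedy by value/weight ratio, highest first.
Order: B (117/10=11.70) > D (103/11=9.36) > C (291/37=7.86) > A (134/20=6.70)
Fill: take B (10 @ 117) → take D (11 @ 103) → take 5/37 of C → 39.32; 26/26 used.
2 item(s) taken whole; one partial (take 5/37 of C).

2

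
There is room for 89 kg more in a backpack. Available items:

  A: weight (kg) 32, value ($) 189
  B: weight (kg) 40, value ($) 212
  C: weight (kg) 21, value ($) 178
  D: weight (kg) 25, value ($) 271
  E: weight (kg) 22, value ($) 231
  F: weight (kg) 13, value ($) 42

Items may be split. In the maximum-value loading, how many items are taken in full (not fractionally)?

3

Ratios (sorted): D 10.84, E 10.50, C 8.48, A 5.91, B 5.30, F 3.23
take D (25 @ 271); take E (22 @ 231); take C (21 @ 178); take 21/32 of A → 124.03. Capacity used 89/89.
3 item(s) taken whole; one partial (take 21/32 of A).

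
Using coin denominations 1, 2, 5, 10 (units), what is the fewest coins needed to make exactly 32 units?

32 − 3×10→2 − 1×2→0
Total coins = 3 + 1 = 4

4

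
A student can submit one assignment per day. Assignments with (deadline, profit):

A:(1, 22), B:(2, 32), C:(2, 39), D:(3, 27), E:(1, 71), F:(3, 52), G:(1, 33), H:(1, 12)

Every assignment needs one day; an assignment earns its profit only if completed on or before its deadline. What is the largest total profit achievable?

162

Profit order: E=71 F=52 C=39 G=33 B=32 D=27 A=22 H=12
Assign: E→slot 1, F→slot 3, C→slot 2, G skipped, B skipped, D skipped, A skipped, H skipped.
Slots: [1:E] [2:C] [3:F]
Profit = 71 + 39 + 52 = 162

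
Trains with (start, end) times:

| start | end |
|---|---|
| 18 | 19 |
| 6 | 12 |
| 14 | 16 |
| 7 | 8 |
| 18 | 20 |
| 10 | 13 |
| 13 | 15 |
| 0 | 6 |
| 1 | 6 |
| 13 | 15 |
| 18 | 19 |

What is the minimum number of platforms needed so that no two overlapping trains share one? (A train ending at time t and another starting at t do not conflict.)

3

Events (time:±→running): 0:+→1 1:+→2 6:-→1 6:-→0 6:+→1 7:+→2 8:-→1 10:+→2 12:-→1 13:-→0 13:+→1 13:+→2 14:+→3 … peak 3.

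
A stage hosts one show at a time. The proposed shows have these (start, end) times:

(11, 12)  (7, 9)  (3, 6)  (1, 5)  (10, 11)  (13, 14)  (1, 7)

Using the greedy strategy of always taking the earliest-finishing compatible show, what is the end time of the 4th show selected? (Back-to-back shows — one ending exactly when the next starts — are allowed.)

By end time: (1,5), (3,6), (1,7), (7,9), (10,11), (11,12), (13,14).
Pick (1,5); next start ≥ 5 → (7,9); next start ≥ 9 → (10,11); next start ≥ 11 → (11,12); next start ≥ 12 → (13,14).
Selected: (1,5) (7,9) (10,11) (11,12) (13,14)

12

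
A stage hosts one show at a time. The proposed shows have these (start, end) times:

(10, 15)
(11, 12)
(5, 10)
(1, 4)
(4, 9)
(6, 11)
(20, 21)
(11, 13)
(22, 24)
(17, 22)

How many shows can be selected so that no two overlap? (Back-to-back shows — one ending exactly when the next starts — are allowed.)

Order by finish time; keep every interval that doesn't clash with the previous kept one.
Sorted by end: (1,4)  (4,9)  (5,10)  (6,11)  (11,12)  (11,13)  (10,15)  (20,21)  (17,22)  (22,24)
take (1,4); take (4,9); skip (5,10); skip (6,11); take (11,12); skip (11,13); skip (10,15); take (20,21); take (22,24).
Selected 5 shows.

5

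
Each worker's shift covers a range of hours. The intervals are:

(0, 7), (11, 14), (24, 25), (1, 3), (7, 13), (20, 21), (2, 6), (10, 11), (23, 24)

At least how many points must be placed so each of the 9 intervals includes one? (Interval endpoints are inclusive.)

Process intervals by earliest right end; each time one isn't hit yet, stab at its right endpoint.
Sorted: [1,3] [2,6] [0,7] [10,11] [7,13] [11,14] [20,21] [23,24] [24,25]
{[1,3],[2,6],[0,7]} hit by 3; {[10,11],[7,13],[11,14]} hit by 11; {[20,21]} hit by 21; {[23,24],[24,25]} hit by 24.
Points: 3, 11, 21, 24 (4 total).

4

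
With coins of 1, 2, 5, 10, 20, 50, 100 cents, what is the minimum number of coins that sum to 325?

5

325 − 3×100→25 − 1×20→5 − 1×5→0
Total coins = 3 + 1 + 1 = 5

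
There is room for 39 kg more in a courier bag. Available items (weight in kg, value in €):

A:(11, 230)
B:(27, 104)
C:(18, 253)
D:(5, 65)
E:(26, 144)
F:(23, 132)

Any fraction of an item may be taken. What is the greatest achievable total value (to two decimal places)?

Ratios (sorted): A 20.91, C 14.06, D 13.00, F 5.74, E 5.54, B 3.85
take A (11 @ 230); take C (18 @ 253); take D (5 @ 65); take 5/23 of F → 28.70. Capacity used 39/39.
Total value = 576.70

576.70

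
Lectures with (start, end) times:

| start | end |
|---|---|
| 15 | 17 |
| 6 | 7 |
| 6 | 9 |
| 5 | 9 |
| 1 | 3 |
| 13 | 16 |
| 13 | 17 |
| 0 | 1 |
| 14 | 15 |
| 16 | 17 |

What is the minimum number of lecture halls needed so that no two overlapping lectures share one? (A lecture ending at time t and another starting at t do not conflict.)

3

Events (time:±→running): 0:+→1 1:-→0 1:+→1 3:-→0 5:+→1 6:+→2 6:+→3 … peak 3.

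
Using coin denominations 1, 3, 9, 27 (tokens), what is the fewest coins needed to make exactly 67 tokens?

5

67 − 2×27→13 − 1×9→4 − 1×3→1 − 1×1→0
Total coins = 2 + 1 + 1 + 1 = 5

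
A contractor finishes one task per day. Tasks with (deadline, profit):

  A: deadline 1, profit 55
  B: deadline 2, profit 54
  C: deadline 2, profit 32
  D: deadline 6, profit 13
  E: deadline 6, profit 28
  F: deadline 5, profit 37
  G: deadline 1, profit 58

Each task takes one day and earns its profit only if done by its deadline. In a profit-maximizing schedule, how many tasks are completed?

Take jobs in profit order; each goes to the latest open slot no later than its deadline.
Profit order: G=58 A=55 B=54 F=37 C=32 E=28 D=13
Assign: G→slot 1, A skipped, B→slot 2, F→slot 5, C skipped, E→slot 6, D→slot 4.
Slots: [1:G] [2:B] [4:D] [5:F] [6:E]
5 of 7 scheduled.

5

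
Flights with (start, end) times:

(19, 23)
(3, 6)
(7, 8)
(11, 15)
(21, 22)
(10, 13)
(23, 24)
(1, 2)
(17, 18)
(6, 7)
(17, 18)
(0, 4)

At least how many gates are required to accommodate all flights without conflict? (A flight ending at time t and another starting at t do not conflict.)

The answer is the maximum number of intervals overlapping at any instant.
Events (time:±→running): 0:+→1 1:+→2 … peak 2.

2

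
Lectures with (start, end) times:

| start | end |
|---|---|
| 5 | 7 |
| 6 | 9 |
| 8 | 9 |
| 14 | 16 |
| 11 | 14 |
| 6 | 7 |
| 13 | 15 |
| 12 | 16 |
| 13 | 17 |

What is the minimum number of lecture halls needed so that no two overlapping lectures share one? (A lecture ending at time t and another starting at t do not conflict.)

4

The answer is the maximum number of intervals overlapping at any instant.
Events (time:±→running): 5:+→1 6:+→2 6:+→3 7:-→2 7:-→1 8:+→2 9:-→1 9:-→0 11:+→1 12:+→2 13:+→3 13:+→4 … peak 4.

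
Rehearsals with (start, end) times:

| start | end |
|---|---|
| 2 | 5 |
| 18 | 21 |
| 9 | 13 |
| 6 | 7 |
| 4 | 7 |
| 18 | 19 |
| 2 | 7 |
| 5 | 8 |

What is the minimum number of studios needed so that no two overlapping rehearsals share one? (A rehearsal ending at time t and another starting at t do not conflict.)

starts: [2, 2, 4, 5, 6, 9, 18, 18]
ends:   [5, 7, 7, 7, 8, 13, 19, 21]
s2→1 s2→2 s4→3 e5→2 s5→3 s6→4  — peak 4.

4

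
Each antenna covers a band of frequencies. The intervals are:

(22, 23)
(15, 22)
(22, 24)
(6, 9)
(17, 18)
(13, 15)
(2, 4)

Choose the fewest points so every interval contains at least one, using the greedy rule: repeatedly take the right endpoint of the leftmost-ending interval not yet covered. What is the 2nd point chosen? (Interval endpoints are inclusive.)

9

Sorted: [2,4] [6,9] [13,15] [17,18] [15,22] [22,23] [22,24]
{[2,4]} hit by 4; {[6,9]} hit by 9; {[13,15]} hit by 15; {[17,18],[15,22]} hit by 18; {[22,23],[22,24]} hit by 23.
Points: 4, 9, 15, 18, 23 (5 total).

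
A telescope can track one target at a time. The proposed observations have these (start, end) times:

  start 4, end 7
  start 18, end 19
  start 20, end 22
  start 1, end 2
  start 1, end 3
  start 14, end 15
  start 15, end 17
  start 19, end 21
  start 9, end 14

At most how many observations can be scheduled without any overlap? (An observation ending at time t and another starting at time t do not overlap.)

By end time: (1,2), (1,3), (4,7), (9,14), (14,15), (15,17), (18,19), (19,21), (20,22).
Pick (1,2); next start ≥ 2 → (4,7); next start ≥ 7 → (9,14); next start ≥ 14 → (14,15); next start ≥ 15 → (15,17); next start ≥ 17 → (18,19); next start ≥ 19 → (19,21).
Selected 7 observations.

7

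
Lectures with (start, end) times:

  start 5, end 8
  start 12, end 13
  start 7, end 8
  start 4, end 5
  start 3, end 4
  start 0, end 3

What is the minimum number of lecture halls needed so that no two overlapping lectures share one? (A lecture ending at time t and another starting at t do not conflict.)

The answer is the maximum number of intervals overlapping at any instant.
Events (time:±→running): 0:+→1 3:-→0 3:+→1 4:-→0 4:+→1 5:-→0 5:+→1 7:+→2 … peak 2.

2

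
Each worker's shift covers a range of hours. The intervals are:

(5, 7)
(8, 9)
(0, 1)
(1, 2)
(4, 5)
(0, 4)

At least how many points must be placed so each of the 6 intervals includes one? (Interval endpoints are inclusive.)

By right end: [0,1]  [1,2]  [0,4]  [4,5]  [5,7]  [8,9]
[0,1] uncovered → point at 1; [4,5] uncovered → point at 5; [8,9] uncovered → point at 9.
Points: 1, 5, 9 (3 total).

3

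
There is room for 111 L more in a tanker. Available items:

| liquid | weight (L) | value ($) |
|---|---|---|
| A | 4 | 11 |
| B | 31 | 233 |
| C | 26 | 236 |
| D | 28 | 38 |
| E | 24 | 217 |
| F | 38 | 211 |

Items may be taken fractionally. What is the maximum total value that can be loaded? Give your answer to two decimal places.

852.58

Greedy by value/weight ratio, highest first.
Order: C (236/26=9.08) > E (217/24=9.04) > B (233/31=7.52) > F (211/38=5.55) > A (11/4=2.75) > D (38/28=1.36)
Fill: take C (26 @ 236) → take E (24 @ 217) → take B (31 @ 233) → take 30/38 of F → 166.58; 111/111 used.
Total value = 852.58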